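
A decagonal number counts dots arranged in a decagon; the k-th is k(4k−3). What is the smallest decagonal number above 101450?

101920

Solve n(4n−3) > 101450 for integer n.
The largest n with value ≤ 101450 is 159 (since 100647 ≤ 101450 < 101920), so the first above is n = 160, value 101920.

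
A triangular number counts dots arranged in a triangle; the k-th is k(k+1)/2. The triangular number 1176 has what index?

Set n(n+1)/2 = 1176, giving n² + n − 2352 = 0.
The discriminant is 1 + 8·1176 = 9409, and √9409 = 97.
So n = (-1 + 97) / 2 = 96/2 = 48.

48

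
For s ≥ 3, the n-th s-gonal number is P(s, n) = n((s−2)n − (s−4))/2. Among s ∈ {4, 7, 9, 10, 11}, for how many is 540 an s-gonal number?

2

s = 4: P(4, 23) = 529 and P(4, 24) = 576; 540 is not s-gonal.
s = 7: P(7, 15) = 540. ✓
s = 9: P(9, 12) = 474 and P(9, 13) = 559; 540 is not s-gonal.
s = 10: P(10, 12) = 540. ✓
s = 11: P(11, 11) = 506 and P(11, 12) = 606; 540 is not s-gonal.
Hits: s ∈ {7, 10} → 2.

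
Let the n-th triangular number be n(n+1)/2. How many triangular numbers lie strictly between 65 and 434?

The n-th triangular number is n(n+1)/2.
Smallest index with value > 65: n = 11 (giving 66).
Largest index with value < 434: n = 28 (giving 406).
Indices 11 through 28: 18 terms.

18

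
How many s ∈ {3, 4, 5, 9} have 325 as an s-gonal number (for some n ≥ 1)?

2

s = 3: P(3, 25) = 325. ✓
s = 4: P(4, 18) = 324 and P(4, 19) = 361; 325 is not s-gonal.
s = 5: P(5, 14) = 287 and P(5, 15) = 330; 325 is not s-gonal.
s = 9: P(9, 10) = 325. ✓
Hits: s ∈ {3, 9} → 2.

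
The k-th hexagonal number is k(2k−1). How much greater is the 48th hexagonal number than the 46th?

374

48·(2·48 − 1) = 4560 and 46·(2·46 − 1) = 4186.
Difference: 4560 − 4186 = 374.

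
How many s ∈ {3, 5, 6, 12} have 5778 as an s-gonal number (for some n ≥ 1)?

s = 3: P(3, 107) = 5778. ✓
s = 5: P(5, 62) = 5735 and P(5, 63) = 5922; 5778 is not s-gonal.
s = 6: P(6, 54) = 5778. ✓
s = 12: P(12, 34) = 5644 and P(12, 35) = 5985; 5778 is not s-gonal.
Hits: s ∈ {3, 6} → 2.

2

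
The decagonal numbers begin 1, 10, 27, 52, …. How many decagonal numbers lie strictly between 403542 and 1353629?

The n-th decagonal number is n(4n−3).
Smallest index with value > 403542: n = 319 (giving 406087).
Largest index with value < 1353629: n = 582 (giving 1353150).
Indices 319 through 582: 264 terms.

264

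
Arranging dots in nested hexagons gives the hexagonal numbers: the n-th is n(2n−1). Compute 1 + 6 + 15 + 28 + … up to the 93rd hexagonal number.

540547

Σ i(2i−1) = 2Σi² − Σi over i = 1..93.
Σi = 4371 and Σi² = 272459.
2·272459 − 1·4371 = 540547.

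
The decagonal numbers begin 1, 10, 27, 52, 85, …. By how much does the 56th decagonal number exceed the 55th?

Consecutive decagonal numbers differ by 8n − 7: here 8·56 − 7 = 441.

441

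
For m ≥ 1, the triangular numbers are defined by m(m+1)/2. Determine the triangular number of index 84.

3570

The 84th triangular number is n(n+1)/2 with n = 84.
84·85/2 = 7140/2 = 3570.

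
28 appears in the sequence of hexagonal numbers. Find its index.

Set n(2n−1) = 28, giving 2n² − n − 28 = 0.
The discriminant is 1 + 8·28 = 225, and √225 = 15.
So n = (1 + 15) / 4 = 16/4 = 4.
Check: 4·(2·4 − 1) = 28. ✓

4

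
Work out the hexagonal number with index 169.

The 169th hexagonal number is n(2n−1) with n = 169.
169·(2·169 − 1) = 169·337 = 56953.

56953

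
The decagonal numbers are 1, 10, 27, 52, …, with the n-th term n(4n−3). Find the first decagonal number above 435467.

Solve n(4n−3) > 435467 for integer n.
The largest n with value ≤ 435467 is 330 (since 434610 ≤ 435467 < 437251), so the first above is n = 331, value 437251.

437251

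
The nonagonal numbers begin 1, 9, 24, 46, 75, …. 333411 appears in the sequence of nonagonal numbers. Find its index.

Set n(7n−5)/2 = 333411, giving 7n² − 5n − 666822 = 0.
The discriminant is 25 + 56·333411 = 18671041, and √18671041 = 4321.
So n = (5 + 4321) / 14 = 4326/14 = 309.

309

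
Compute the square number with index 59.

The 59th square number is n² with n = 59.
59² = 3481.

3481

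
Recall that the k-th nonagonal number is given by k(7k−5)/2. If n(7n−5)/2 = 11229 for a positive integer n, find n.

57

Set n(7n−5)/2 = 11229, giving 7n² − 5n − 22458 = 0.
The discriminant is 25 + 56·11229 = 628849, and √628849 = 793.
So n = (5 + 793) / 14 = 798/14 = 57.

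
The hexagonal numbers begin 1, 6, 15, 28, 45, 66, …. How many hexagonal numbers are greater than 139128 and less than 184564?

40

The n-th hexagonal number is n(2n−1).
Smallest index with value > 139128: n = 265 (giving 140185).
Largest index with value < 184564: n = 304 (giving 184528).
Indices 265 through 304: 40 terms.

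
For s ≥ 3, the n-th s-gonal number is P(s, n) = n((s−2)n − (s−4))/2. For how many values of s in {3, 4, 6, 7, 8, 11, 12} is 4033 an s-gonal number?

s = 3: P(3, 89) = 4005 and P(3, 90) = 4095; 4033 is not s-gonal.
s = 4: P(4, 63) = 3969 and P(4, 64) = 4096; 4033 is not s-gonal.
s = 6: P(6, 45) = 4005 and P(6, 46) = 4186; 4033 is not s-gonal.
s = 7: P(7, 40) = 3940 and P(7, 41) = 4141; 4033 is not s-gonal.
s = 8: P(8, 37) = 4033. ✓
s = 11: P(11, 30) = 3945 and P(11, 31) = 4216; 4033 is not s-gonal.
s = 12: P(12, 28) = 3808 and P(12, 29) = 4089; 4033 is not s-gonal.
Hits: s ∈ {8} → 1.

1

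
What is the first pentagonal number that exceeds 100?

Solve n(3n−1)/2 > 100 for integer n.
The largest n with value ≤ 100 is 8 (since 92 ≤ 100 < 117), so the first above is n = 9, value 117.

117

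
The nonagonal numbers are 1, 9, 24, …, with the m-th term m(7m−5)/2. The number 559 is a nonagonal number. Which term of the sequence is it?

13

Set n(7n−5)/2 = 559, giving 7n² − 5n − 1118 = 0.
The discriminant is 25 + 56·559 = 31329, and √31329 = 177.
So n = (5 + 177) / 14 = 182/14 = 13.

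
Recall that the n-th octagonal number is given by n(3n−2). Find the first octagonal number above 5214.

5461

Solve n(3n−2) > 5214 for integer n.
The largest n with value ≤ 5214 is 42 (since 5208 ≤ 5214 < 5461), so the first above is n = 43, value 5461.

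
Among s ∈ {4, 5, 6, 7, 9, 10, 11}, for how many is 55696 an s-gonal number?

s = 4: P(4, 236) = 55696. ✓
s = 5: P(5, 192) = 55200 and P(5, 193) = 55777; 55696 is not s-gonal.
s = 6: P(6, 167) = 55611 and P(6, 168) = 56280; 55696 is not s-gonal.
s = 7: P(7, 149) = 55279 and P(7, 150) = 56025; 55696 is not s-gonal.
s = 9: P(9, 126) = 55251 and P(9, 127) = 56134; 55696 is not s-gonal.
s = 10: P(10, 118) = 55342 and P(10, 119) = 56287; 55696 is not s-gonal.
s = 11: P(11, 111) = 55056 and P(11, 112) = 56056; 55696 is not s-gonal.
Hits: s ∈ {4} → 1.

1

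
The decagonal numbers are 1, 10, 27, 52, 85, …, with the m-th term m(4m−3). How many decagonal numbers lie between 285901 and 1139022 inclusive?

The n-th decagonal number is n(4n−3).
Smallest index with value ≥ 285901: n = 268 (giving 286492).
Largest index with value ≤ 1139022: n = 534 (giving 1139022).
Indices 268 through 534: 267 terms.

267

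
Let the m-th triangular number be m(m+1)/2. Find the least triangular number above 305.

325

Solve n(n+1)/2 > 305 for integer n.
The largest n with value ≤ 305 is 24 (since 300 ≤ 305 < 325), so the first above is n = 25, value 325.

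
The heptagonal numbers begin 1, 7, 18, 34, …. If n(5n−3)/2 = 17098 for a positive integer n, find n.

83

Set n(5n−3)/2 = 17098, giving 5n² − 3n − 34196 = 0.
The discriminant is 9 + 40·17098 = 683929, and √683929 = 827.
So n = (3 + 827) / 10 = 830/10 = 83.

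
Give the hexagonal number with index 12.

12·(2·12 − 1) = 12·23 = 276.

276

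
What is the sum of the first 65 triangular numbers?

Σ i(i+1)/2 = (Σi² + Σi) / 2 over i = 1..65.
Σi = 2145 and Σi² = 93665.
(1·93665 + 1·2145) / 2 = 95810/2 = 47905.

47905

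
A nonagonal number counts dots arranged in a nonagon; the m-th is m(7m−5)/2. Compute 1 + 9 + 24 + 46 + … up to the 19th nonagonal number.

Σ i(7i−5)/2 = (7Σi² − 5Σi) / 2 over i = 1..19.
Σi = 190 and Σi² = 2470.
(7·2470 − 5·190) / 2 = 16340/2 = 8170.

8170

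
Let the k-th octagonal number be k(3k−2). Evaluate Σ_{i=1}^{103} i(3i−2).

1097980

Σ i(3i−2) = 3Σi² − 2Σi over i = 1..103.
Σi = 5356 and Σi² = 369564.
3·369564 − 2·5356 = 1097980.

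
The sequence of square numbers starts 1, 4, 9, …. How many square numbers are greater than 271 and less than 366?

3

The n-th square number is n².
Smallest index with value > 271: n = 17 (giving 289).
Largest index with value < 366: n = 19 (giving 361).
Indices 17 through 19: 3 terms.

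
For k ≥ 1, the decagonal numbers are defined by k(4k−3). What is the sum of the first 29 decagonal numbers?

32915

Σ i(4i−3) = 4Σi² − 3Σi over i = 1..29.
Σi = 435 and Σi² = 8555.
4·8555 − 3·435 = 32915.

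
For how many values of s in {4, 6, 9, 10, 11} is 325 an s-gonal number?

2

s = 4: P(4, 18) = 324 and P(4, 19) = 361; 325 is not s-gonal.
s = 6: P(6, 13) = 325. ✓
s = 9: P(9, 10) = 325. ✓
s = 10: P(10, 9) = 297 and P(10, 10) = 370; 325 is not s-gonal.
s = 11: P(11, 8) = 260 and P(11, 9) = 333; 325 is not s-gonal.
Hits: s ∈ {6, 9} → 2.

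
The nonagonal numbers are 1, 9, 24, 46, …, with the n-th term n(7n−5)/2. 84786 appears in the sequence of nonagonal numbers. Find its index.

156

Set n(7n−5)/2 = 84786, giving 7n² − 5n − 169572 = 0.
The discriminant is 25 + 56·84786 = 4748041, and √4748041 = 2179.
So n = (5 + 2179) / 14 = 2184/14 = 156.
Check: 156·(7·156 − 5)/2 = 84786. ✓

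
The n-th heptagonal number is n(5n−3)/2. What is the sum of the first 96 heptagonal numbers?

Σ i(5i−3)/2 = (5Σi² − 3Σi) / 2 over i = 1..96.
Σi = 4656 and Σi² = 299536.
(5·299536 − 3·4656) / 2 = 1483712/2 = 741856.

741856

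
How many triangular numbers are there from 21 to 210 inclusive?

The n-th triangular number is n(n+1)/2.
Smallest index with value ≥ 21: n = 6 (giving 21).
Largest index with value ≤ 210: n = 20 (giving 210).
Indices 6 through 20: 15 terms.

15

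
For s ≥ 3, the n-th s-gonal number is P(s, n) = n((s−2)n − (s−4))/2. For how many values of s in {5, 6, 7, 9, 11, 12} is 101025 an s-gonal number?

1

s = 5: P(5, 259) = 100492 and P(5, 260) = 101270; 101025 is not s-gonal.
s = 6: P(6, 225) = 101025. ✓
s = 7: P(7, 201) = 100701 and P(7, 202) = 101707; 101025 is not s-gonal.
s = 9: P(9, 170) = 100725 and P(9, 171) = 101916; 101025 is not s-gonal.
s = 11: P(11, 150) = 100725 and P(11, 151) = 102076; 101025 is not s-gonal.
s = 12: P(12, 142) = 100252 and P(12, 143) = 101673; 101025 is not s-gonal.
Hits: s ∈ {6} → 1.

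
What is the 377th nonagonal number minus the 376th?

Consecutive nonagonal numbers differ by 7n − 6: here 7·377 − 6 = 2633.

2633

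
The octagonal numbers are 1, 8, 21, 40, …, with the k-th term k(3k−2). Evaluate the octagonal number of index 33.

33·(3·33 − 2) = 33·97 = 3201.

3201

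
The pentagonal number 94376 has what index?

Set n(3n−1)/2 = 94376, giving 3n² − n − 188752 = 0.
The discriminant is 1 + 24·94376 = 2265025, and √2265025 = 1505.
So n = (1 + 1505) / 6 = 1506/6 = 251.

251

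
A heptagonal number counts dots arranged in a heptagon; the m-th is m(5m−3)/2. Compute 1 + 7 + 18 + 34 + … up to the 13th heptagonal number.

1911

Σ i(5i−3)/2 = (5Σi² − 3Σi) / 2 over i = 1..13.
Σi = 91 and Σi² = 819.
(5·819 − 3·91) / 2 = 3822/2 = 1911.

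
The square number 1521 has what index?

39

We need n² = 1521, so n = √1521 = 39.
Check: 39² = 1521. ✓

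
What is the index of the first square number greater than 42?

7

Solve n² > 42 for integer n.
The largest n with value ≤ 42 is 6 (since 36 ≤ 42 < 49), so the first above is n = 7, value 49.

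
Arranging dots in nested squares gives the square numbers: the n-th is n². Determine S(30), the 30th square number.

900

The 30th square number is n² with n = 30.
30² = 900.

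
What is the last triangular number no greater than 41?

36

Solve n(n+1)/2 ≤ 41 for integer n.
n = 8 gives 36 ≤ 41, while n = 9 gives 45 > 41; so the answer is 36.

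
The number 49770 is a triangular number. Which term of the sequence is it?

315

Set n(n+1)/2 = 49770, giving n² + n − 99540 = 0.
The discriminant is 1 + 8·49770 = 398161, and √398161 = 631.
So n = (-1 + 631) / 2 = 630/2 = 315.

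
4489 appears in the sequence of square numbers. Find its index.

We need n² = 4489, so n = √4489 = 67.
Check: 67² = 4489. ✓

67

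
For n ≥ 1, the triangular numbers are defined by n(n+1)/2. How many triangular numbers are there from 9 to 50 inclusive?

6

The n-th triangular number is n(n+1)/2.
Smallest index with value ≥ 9: n = 4 (giving 10).
Largest index with value ≤ 50: n = 9 (giving 45).
Indices 4 through 9: 6 terms.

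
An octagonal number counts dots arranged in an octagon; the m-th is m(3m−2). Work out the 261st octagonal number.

The 261st octagonal number is n(3n−2) with n = 261.
261·(3·261 − 2) = 261·781 = 203841.

203841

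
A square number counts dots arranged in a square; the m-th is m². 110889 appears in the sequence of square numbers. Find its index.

333

We need n² = 110889, so n = √110889 = 333.
Check: 333² = 110889. ✓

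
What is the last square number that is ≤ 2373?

2304

Solve n² ≤ 2373 for integer n.
n = 48 gives 2304 ≤ 2373, while n = 49 gives 2401 > 2373; so the answer is 2304.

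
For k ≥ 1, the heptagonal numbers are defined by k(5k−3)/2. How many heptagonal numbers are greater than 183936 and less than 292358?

71

The n-th heptagonal number is n(5n−3)/2.
Smallest index with value > 183936: n = 272 (giving 184552).
Largest index with value < 292358: n = 342 (giving 291897).
Indices 272 through 342: 71 terms.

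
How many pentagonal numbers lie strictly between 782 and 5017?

The n-th pentagonal number is n(3n−1)/2.
Smallest index with value > 782: n = 24 (giving 852).
Largest index with value < 5017: n = 57 (giving 4845).
Indices 24 through 57: 34 terms.

34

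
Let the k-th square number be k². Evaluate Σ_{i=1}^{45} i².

31395

Σ_{i=1}^{45} i² = 45·46·91/6 = 31395.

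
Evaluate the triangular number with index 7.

28

The 7th triangular number is n(n+1)/2 with n = 7.
7·8/2 = 56/2 = 28.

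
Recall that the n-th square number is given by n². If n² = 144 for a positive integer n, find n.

We need n² = 144, so n = √144 = 12.

12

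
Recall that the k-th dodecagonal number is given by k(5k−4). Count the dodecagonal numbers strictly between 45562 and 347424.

The n-th dodecagonal number is n(5n−4).
Smallest index with value > 45562: n = 96 (giving 45696).
Largest index with value < 347424: n = 263 (giving 344793).
Indices 96 through 263: 168 terms.

168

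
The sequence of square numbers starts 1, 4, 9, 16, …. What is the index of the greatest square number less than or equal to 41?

6

Solve n² ≤ 41 for integer n.
n = 6 gives 36 ≤ 41, while n = 7 gives 49 > 41; so the answer is index 6.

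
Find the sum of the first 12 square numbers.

Σ_{i=1}^{12} i² = 12·13·25/6 = 650.

650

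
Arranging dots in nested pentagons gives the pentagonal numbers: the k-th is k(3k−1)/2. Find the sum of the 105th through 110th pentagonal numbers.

Σ i(3i−1)/2 = (3Σi² − Σi) / 2 over i = 105..110.
Σi = 6105 − 5460 = 645 and Σi² = 449735 − 380380 = 69355.
(3·69355 − 1·645) / 2 = 207420/2 = 103710.

103710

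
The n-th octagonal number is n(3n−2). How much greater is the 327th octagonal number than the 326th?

Consecutive octagonal numbers differ by 6n − 5: here 6·327 − 5 = 1957.

1957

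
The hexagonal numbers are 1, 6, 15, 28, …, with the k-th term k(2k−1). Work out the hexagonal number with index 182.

The 182nd hexagonal number is n(2n−1) with n = 182.
182·(2·182 − 1) = 182·363 = 66066.

66066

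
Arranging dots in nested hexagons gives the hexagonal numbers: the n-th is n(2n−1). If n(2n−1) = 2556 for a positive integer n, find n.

36

Set n(2n−1) = 2556, giving 2n² − n − 2556 = 0.
So n = (1 + 143) / 4 = 144/4 = 36.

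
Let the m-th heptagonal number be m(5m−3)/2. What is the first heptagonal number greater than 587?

Solve n(5n−3)/2 > 587 for integer n.
The largest n with value ≤ 587 is 15 (since 540 ≤ 587 < 616), so the first above is n = 16, value 616.

616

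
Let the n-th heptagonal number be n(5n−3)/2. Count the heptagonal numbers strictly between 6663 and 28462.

55

The n-th heptagonal number is n(5n−3)/2.
Smallest index with value > 6663: n = 52 (giving 6682).
Largest index with value < 28462: n = 106 (giving 27931).
Indices 52 through 106: 55 terms.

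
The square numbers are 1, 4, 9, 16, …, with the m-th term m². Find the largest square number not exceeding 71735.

Solve n² ≤ 71735 for integer n.
n = 267 gives 71289 ≤ 71735, while n = 268 gives 71824 > 71735; so the answer is 71289.

71289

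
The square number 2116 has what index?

46

We need n² = 2116, so n = √2116 = 46.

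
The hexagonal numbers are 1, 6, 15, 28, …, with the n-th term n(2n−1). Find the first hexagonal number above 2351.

Solve n(2n−1) > 2351 for integer n.
The largest n with value ≤ 2351 is 34 (since 2278 ≤ 2351 < 2415), so the first above is n = 35, value 2415.

2415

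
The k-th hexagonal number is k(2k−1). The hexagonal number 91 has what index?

7

Set n(2n−1) = 91, giving 2n² − n − 91 = 0.
The discriminant is 1 + 8·91 = 729, and √729 = 27.
So n = (1 + 27) / 4 = 28/4 = 7.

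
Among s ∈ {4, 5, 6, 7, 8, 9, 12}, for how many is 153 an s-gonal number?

s = 4: P(4, 12) = 144 and P(4, 13) = 169; 153 is not s-gonal.
s = 5: P(5, 10) = 145 and P(5, 11) = 176; 153 is not s-gonal.
s = 6: P(6, 9) = 153. ✓
s = 7: P(7, 8) = 148 and P(7, 9) = 189; 153 is not s-gonal.
s = 8: P(8, 7) = 133 and P(8, 8) = 176; 153 is not s-gonal.
s = 9: P(9, 6) = 111 and P(9, 7) = 154; 153 is not s-gonal.
s = 12: P(12, 5) = 105 and P(12, 6) = 156; 153 is not s-gonal.
Hits: s ∈ {6} → 1.

1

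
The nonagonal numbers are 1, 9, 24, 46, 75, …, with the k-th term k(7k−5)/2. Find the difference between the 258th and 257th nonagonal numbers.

Consecutive nonagonal numbers differ by 7n − 6: here 7·258 − 6 = 1800.

1800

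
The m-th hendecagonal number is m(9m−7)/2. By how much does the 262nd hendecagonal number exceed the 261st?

Consecutive hendecagonal numbers differ by 9n − 8: here 9·262 − 8 = 2350.

2350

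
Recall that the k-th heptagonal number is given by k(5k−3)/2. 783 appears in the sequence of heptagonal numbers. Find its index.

Set n(5n−3)/2 = 783, giving 5n² − 3n − 1566 = 0.
So n = (3 + 177) / 10 = 180/10 = 18.

18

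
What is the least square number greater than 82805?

82944

Solve n² > 82805 for integer n.
The largest n with value ≤ 82805 is 287 (since 82369 ≤ 82805 < 82944), so the first above is n = 288, value 82944.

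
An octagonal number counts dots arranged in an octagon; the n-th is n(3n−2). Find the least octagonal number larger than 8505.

Solve n(3n−2) > 8505 for integer n.
The largest n with value ≤ 8505 is 53 (since 8321 ≤ 8505 < 8640), so the first above is n = 54, value 8640.

8640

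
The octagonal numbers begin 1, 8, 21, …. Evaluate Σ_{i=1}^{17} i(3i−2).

5049

Σ i(3i−2) = 3Σi² − 2Σi over i = 1..17.
Σi = 153 and Σi² = 1785.
3·1785 − 2·153 = 5049.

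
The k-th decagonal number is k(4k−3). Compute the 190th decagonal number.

The 190th decagonal number is n(4n−3) with n = 190.
190·(4·190 − 3) = 190·757 = 143830.

143830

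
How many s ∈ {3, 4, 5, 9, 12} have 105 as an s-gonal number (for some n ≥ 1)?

s = 3: P(3, 14) = 105. ✓
s = 4: P(4, 10) = 100 and P(4, 11) = 121; 105 is not s-gonal.
s = 5: P(5, 8) = 92 and P(5, 9) = 117; 105 is not s-gonal.
s = 9: P(9, 5) = 75 and P(9, 6) = 111; 105 is not s-gonal.
s = 12: P(12, 5) = 105. ✓
Hits: s ∈ {3, 12} → 2.

2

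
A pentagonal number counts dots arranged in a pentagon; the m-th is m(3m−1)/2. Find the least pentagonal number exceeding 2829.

2882

Solve n(3n−1)/2 > 2829 for integer n.
The largest n with value ≤ 2829 is 43 (since 2752 ≤ 2829 < 2882), so the first above is n = 44, value 2882.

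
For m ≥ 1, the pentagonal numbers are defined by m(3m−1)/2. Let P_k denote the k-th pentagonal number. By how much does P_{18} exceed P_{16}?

18·(3·18 − 1)/2 = 477 and 16·(3·16 − 1)/2 = 376.
Difference: 477 − 376 = 101.

101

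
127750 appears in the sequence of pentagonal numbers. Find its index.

Set n(3n−1)/2 = 127750, giving 3n² − n − 255500 = 0.
The discriminant is 1 + 24·127750 = 3066001, and √3066001 = 1751.
So n = (1 + 1751) / 6 = 1752/6 = 292.

292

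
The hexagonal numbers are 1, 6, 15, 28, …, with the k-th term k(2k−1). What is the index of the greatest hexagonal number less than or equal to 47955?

Solve n(2n−1) ≤ 47955 for integer n.
n = 155 gives 47895 ≤ 47955, while n = 156 gives 48516 > 47955; so the answer is index 155.

155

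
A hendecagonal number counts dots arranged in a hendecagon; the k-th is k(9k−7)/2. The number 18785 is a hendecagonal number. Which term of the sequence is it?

65

Set n(9n−7)/2 = 18785, giving 9n² − 7n − 37570 = 0.
The discriminant is 49 + 72·18785 = 1352569, and √1352569 = 1163.
So n = (7 + 1163) / 18 = 1170/18 = 65.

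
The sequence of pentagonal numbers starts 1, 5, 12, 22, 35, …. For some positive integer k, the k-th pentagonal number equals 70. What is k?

Set n(3n−1)/2 = 70, giving 3n² − n − 140 = 0.
The discriminant is 1 + 24·70 = 1681, and √1681 = 41.
So n = (1 + 41) / 6 = 42/6 = 7.

7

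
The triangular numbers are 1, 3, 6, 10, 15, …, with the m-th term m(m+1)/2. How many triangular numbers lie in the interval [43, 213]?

The n-th triangular number is n(n+1)/2.
Smallest index with value ≥ 43: n = 9 (giving 45).
Largest index with value ≤ 213: n = 20 (giving 210).
Indices 9 through 20: 12 terms.

12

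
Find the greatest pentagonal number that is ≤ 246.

210

Solve n(3n−1)/2 ≤ 246 for integer n.
n = 12 gives 210 ≤ 246, while n = 13 gives 247 > 246; so the answer is 210.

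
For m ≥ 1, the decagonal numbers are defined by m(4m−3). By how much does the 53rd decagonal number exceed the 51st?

826

53·(4·53 − 3) = 11077 and 51·(4·51 − 3) = 10251.
Difference: 11077 − 10251 = 826.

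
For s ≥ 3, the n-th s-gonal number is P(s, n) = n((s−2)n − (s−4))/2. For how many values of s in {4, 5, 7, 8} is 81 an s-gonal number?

2

s = 4: P(4, 9) = 81. ✓
s = 5: P(5, 7) = 70 and P(5, 8) = 92; 81 is not s-gonal.
s = 7: P(7, 6) = 81. ✓
s = 8: P(8, 5) = 65 and P(8, 6) = 96; 81 is not s-gonal.
Hits: s ∈ {4, 7} → 2.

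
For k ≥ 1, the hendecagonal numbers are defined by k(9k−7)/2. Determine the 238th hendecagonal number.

238·(9·238 − 7)/2 = 238·2135/2 = 254065.

254065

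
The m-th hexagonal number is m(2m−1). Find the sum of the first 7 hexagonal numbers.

252

Σ i(2i−1) = 2Σi² − Σi over i = 1..7.
Σi = 28 and Σi² = 140.
2·140 − 1·28 = 252.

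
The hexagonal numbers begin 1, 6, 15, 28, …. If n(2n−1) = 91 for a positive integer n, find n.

7

Set n(2n−1) = 91, giving 2n² − n − 91 = 0.
The discriminant is 1 + 8·91 = 729, and √729 = 27.
So n = (1 + 27) / 4 = 28/4 = 7.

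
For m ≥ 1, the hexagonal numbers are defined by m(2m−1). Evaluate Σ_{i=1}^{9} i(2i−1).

Σ i(2i−1) = 2Σi² − Σi over i = 1..9.
Σi = 45 and Σi² = 285.
2·285 − 1·45 = 525.

525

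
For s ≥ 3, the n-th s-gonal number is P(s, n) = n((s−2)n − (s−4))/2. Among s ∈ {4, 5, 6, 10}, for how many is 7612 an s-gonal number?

1

s = 4: P(4, 87) = 7569 and P(4, 88) = 7744; 7612 is not s-gonal.
s = 5: P(5, 71) = 7526 and P(5, 72) = 7740; 7612 is not s-gonal.
s = 6: P(6, 61) = 7381 and P(6, 62) = 7626; 7612 is not s-gonal.
s = 10: P(10, 44) = 7612. ✓
Hits: s ∈ {10} → 1.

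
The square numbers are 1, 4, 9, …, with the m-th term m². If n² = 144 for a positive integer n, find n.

12

We need n² = 144, so n = √144 = 12.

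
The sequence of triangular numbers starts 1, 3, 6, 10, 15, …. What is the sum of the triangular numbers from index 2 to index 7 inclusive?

83

Σ i(i+1)/2 = (Σi² + Σi) / 2 over i = 2..7.
Σi = 28 − 1 = 27 and Σi² = 140 − 1 = 139.
(1·139 + 1·27) / 2 = 166/2 = 83.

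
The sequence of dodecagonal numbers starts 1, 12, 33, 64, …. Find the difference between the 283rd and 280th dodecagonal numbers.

283·(5·283 − 4) = 399313 and 280·(5·280 − 4) = 390880.
Difference: 399313 − 390880 = 8433.

8433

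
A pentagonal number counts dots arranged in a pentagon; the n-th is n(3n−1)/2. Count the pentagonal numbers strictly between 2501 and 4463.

13

The n-th pentagonal number is n(3n−1)/2.
Smallest index with value > 2501: n = 42 (giving 2625).
Largest index with value < 4463: n = 54 (giving 4347).
Indices 42 through 54: 13 terms.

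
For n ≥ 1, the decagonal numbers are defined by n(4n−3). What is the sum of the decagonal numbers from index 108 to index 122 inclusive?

789445

Σ i(4i−3) = 4Σi² − 3Σi over i = 108..122.
Σi = 7503 − 5778 = 1725 and Σi² = 612745 − 414090 = 198655.
4·198655 − 3·1725 = 789445.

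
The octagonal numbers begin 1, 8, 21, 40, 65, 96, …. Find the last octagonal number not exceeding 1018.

936

Solve n(3n−2) ≤ 1018 for integer n.
n = 18 gives 936 ≤ 1018, while n = 19 gives 1045 > 1018; so the answer is 936.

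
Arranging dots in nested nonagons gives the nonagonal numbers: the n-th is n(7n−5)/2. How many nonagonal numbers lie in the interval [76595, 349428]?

The n-th nonagonal number is n(7n−5)/2.
Smallest index with value ≥ 76595: n = 149 (giving 77331).
Largest index with value ≤ 349428: n = 316 (giving 348706).
Indices 149 through 316: 168 terms.

168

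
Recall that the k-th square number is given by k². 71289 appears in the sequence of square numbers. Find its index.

We need n² = 71289, so n = √71289 = 267.

267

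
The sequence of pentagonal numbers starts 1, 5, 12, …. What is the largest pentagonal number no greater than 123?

117

Solve n(3n−1)/2 ≤ 123 for integer n.
n = 9 gives 117 ≤ 123, while n = 10 gives 145 > 123; so the answer is 117.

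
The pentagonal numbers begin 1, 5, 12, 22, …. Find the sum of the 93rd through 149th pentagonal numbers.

Σ i(3i−1)/2 = (3Σi² − Σi) / 2 over i = 93..149.
Σi = 11175 − 4278 = 6897 and Σi² = 1113775 − 263810 = 849965.
(3·849965 − 1·6897) / 2 = 2542998/2 = 1271499.

1271499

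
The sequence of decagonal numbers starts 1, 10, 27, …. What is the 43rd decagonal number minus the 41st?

666

43·(4·43 − 3) = 7267 and 41·(4·41 − 3) = 6601.
Difference: 7267 − 6601 = 666.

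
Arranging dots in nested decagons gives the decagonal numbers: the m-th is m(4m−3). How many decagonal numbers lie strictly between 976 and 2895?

The n-th decagonal number is n(4n−3).
Smallest index with value > 976: n = 17 (giving 1105).
Largest index with value < 2895: n = 27 (giving 2835).
Indices 17 through 27: 11 terms.

11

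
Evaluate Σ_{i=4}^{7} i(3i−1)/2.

Σ i(3i−1)/2 = (3Σi² − Σi) / 2 over i = 4..7.
Σi = 28 − 6 = 22 and Σi² = 140 − 14 = 126.
(3·126 − 1·22) / 2 = 356/2 = 178.

178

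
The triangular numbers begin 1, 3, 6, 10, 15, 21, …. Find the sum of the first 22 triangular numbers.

2024

Σ i(i+1)/2 = (Σi² + Σi) / 2 over i = 1..22.
Σi = 253 and Σi² = 3795.
(1·3795 + 1·253) / 2 = 4048/2 = 2024.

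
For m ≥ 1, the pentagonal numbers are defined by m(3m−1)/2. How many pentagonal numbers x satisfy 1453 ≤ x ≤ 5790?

31

The n-th pentagonal number is n(3n−1)/2.
Smallest index with value ≥ 1453: n = 32 (giving 1520).
Largest index with value ≤ 5790: n = 62 (giving 5735).
Indices 32 through 62: 31 terms.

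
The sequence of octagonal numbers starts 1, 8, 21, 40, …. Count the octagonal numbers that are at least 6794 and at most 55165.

The n-th octagonal number is n(3n−2).
Smallest index with value ≥ 6794: n = 48 (giving 6816).
Largest index with value ≤ 55165: n = 135 (giving 54405).
Indices 48 through 135: 88 terms.

88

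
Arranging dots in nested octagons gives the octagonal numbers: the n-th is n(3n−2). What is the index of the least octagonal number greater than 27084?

96

Solve n(3n−2) > 27084 for integer n.
The largest n with value ≤ 27084 is 95 (since 26885 ≤ 27084 < 27456), so the first above is n = 96, value 27456.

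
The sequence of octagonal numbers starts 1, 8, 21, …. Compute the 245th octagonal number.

The 245th octagonal number is n(3n−2) with n = 245.
245·(3·245 − 2) = 245·733 = 179585.

179585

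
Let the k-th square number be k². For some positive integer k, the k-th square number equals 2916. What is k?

54

We need n² = 2916, so n = √2916 = 54.
Check: 54² = 2916. ✓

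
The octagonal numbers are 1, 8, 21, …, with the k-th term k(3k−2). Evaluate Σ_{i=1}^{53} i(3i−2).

150255

Σ i(3i−2) = 3Σi² − 2Σi over i = 1..53.
Σi = 1431 and Σi² = 51039.
3·51039 − 2·1431 = 150255.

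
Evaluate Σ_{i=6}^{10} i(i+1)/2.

185

Σ i(i+1)/2 = (Σi² + Σi) / 2 over i = 6..10.
Σi = 55 − 15 = 40 and Σi² = 385 − 55 = 330.
(1·330 + 1·40) / 2 = 370/2 = 185.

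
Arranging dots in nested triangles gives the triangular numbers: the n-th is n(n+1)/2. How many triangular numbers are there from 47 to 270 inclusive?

13

The n-th triangular number is n(n+1)/2.
Smallest index with value ≥ 47: n = 10 (giving 55).
Largest index with value ≤ 270: n = 22 (giving 253).
Indices 10 through 22: 13 terms.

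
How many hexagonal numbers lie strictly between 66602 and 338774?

The n-th hexagonal number is n(2n−1).
Smallest index with value > 66602: n = 183 (giving 66795).
Largest index with value < 338774: n = 411 (giving 337431).
Indices 183 through 411: 229 terms.

229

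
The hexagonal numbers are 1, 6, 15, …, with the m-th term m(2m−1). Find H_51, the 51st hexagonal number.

5151

51·(2·51 − 1) = 51·101 = 5151.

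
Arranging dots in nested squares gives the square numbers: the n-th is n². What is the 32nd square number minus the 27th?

32² = 1024 and 27² = 729.
Difference: 1024 − 729 = 295.

295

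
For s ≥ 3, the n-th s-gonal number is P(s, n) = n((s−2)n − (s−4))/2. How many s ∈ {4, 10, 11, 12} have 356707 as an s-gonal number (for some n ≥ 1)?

1

s = 4: P(4, 597) = 356409 and P(4, 598) = 357604; 356707 is not s-gonal.
s = 10: P(10, 299) = 356707. ✓
s = 11: P(11, 281) = 354341 and P(11, 282) = 356871; 356707 is not s-gonal.
s = 12: P(12, 267) = 355377 and P(12, 268) = 358048; 356707 is not s-gonal.
Hits: s ∈ {10} → 1.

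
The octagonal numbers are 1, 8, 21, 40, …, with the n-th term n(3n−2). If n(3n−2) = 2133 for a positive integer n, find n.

Set n(3n−2) = 2133, giving 3n² − 2n − 2133 = 0.
The discriminant is 4 + 12·2133 = 25600, and √25600 = 160.
So n = (2 + 160) / 6 = 162/6 = 27.
Check: 27·(3·27 − 2) = 2133. ✓

27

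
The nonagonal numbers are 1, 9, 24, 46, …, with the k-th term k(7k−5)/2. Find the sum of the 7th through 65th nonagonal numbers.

322199

Σ i(7i−5)/2 = (7Σi² − 5Σi) / 2 over i = 7..65.
Σi = 2145 − 21 = 2124 and Σi² = 93665 − 91 = 93574.
(7·93574 − 5·2124) / 2 = 644398/2 = 322199.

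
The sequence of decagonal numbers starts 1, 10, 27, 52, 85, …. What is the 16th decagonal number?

16·(4·16 − 3) = 16·61 = 976.

976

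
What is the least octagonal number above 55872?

56033

Solve n(3n−2) > 55872 for integer n.
The largest n with value ≤ 55872 is 136 (since 55216 ≤ 55872 < 56033), so the first above is n = 137, value 56033.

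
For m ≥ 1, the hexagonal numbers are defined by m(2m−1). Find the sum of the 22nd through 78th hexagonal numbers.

Σ i(2i−1) = 2Σi² − Σi over i = 22..78.
Σi = 3081 − 231 = 2850 and Σi² = 161239 − 3311 = 157928.
2·157928 − 1·2850 = 313006.

313006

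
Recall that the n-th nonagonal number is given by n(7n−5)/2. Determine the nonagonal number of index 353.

435249

The 353rd nonagonal number is n(7n−5)/2 with n = 353.
353·(7·353 − 5)/2 = 353·2466/2 = 353·1233 = 435249.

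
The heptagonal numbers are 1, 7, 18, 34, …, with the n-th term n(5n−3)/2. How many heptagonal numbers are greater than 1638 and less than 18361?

60

The n-th heptagonal number is n(5n−3)/2.
Smallest index with value > 1638: n = 26 (giving 1651).
Largest index with value < 18361: n = 85 (giving 17935).
Indices 26 through 85: 60 terms.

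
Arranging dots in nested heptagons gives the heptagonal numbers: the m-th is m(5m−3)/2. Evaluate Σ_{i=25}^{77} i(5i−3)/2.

371583

Σ i(5i−3)/2 = (5Σi² − 3Σi) / 2 over i = 25..77.
Σi = 3003 − 300 = 2703 and Σi² = 155155 − 4900 = 150255.
(5·150255 − 3·2703) / 2 = 743166/2 = 371583.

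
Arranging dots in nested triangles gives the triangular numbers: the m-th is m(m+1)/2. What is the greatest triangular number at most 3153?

3081

Solve n(n+1)/2 ≤ 3153 for integer n.
n = 78 gives 3081 ≤ 3153, while n = 79 gives 3160 > 3153; so the answer is 3081.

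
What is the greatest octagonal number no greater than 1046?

Solve n(3n−2) ≤ 1046 for integer n.
n = 19 gives 1045 ≤ 1046, while n = 20 gives 1160 > 1046; so the answer is 1045.

1045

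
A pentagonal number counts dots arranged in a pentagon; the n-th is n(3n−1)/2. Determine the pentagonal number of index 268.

107602

268·(3·268 − 1)/2 = 268·803/2 = 107602.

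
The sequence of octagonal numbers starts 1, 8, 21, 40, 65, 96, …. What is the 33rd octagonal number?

3201

33·(3·33 − 2) = 33·97 = 3201.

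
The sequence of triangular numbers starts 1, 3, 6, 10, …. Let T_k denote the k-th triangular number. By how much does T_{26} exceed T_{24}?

26·27/2 = 351 and 24·25/2 = 300.
Difference: 351 − 300 = 51.

51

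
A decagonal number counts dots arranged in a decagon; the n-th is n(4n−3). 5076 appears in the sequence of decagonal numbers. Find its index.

36

Set n(4n−3) = 5076, giving 4n² − 3n − 5076 = 0.
The discriminant is 9 + 16·5076 = 81225, and √81225 = 285.
So n = (3 + 285) / 8 = 288/8 = 36.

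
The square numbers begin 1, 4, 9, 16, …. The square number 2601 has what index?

We need n² = 2601, so n = √2601 = 51.
Check: 51² = 2601. ✓

51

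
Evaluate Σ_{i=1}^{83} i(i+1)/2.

Σ i(i+1)/2 = (Σi² + Σi) / 2 over i = 1..83.
Σi = 3486 and Σi² = 194054.
(1·194054 + 1·3486) / 2 = 197540/2 = 98770.

98770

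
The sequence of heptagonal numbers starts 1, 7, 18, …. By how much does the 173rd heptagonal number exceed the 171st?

1717

173·(5·173 − 3)/2 = 74563 and 171·(5·171 − 3)/2 = 72846.
Difference: 74563 − 72846 = 1717.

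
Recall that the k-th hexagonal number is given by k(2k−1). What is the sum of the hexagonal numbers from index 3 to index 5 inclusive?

88

Σ i(2i−1) = 2Σi² − Σi over i = 3..5.
Σi = 15 − 3 = 12 and Σi² = 55 − 5 = 50.
2·50 − 1·12 = 88.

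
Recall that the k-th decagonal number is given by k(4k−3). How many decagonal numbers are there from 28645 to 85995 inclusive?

63

The n-th decagonal number is n(4n−3).
Smallest index with value ≥ 28645: n = 85 (giving 28645).
Largest index with value ≤ 85995: n = 147 (giving 85995).
Indices 85 through 147: 63 terms.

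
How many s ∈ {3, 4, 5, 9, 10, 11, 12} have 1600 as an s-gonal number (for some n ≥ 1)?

s = 3: P(3, 56) = 1596 and P(3, 57) = 1653; 1600 is not s-gonal.
s = 4: P(4, 40) = 1600. ✓
s = 5: P(5, 32) = 1520 and P(5, 33) = 1617; 1600 is not s-gonal.
s = 9: P(9, 21) = 1491 and P(9, 22) = 1639; 1600 is not s-gonal.
s = 10: P(10, 20) = 1540 and P(10, 21) = 1701; 1600 is not s-gonal.
s = 11: P(11, 19) = 1558 and P(11, 20) = 1730; 1600 is not s-gonal.
s = 12: P(12, 18) = 1548 and P(12, 19) = 1729; 1600 is not s-gonal.
Hits: s ∈ {4} → 1.

1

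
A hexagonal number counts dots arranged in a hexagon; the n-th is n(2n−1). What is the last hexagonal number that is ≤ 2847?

2701

Solve n(2n−1) ≤ 2847 for integer n.
n = 37 gives 2701 ≤ 2847, while n = 38 gives 2850 > 2847; so the answer is 2701.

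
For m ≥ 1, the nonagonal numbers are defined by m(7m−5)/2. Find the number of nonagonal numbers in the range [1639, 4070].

13

The n-th nonagonal number is n(7n−5)/2.
Smallest index with value ≥ 1639: n = 22 (giving 1639).
Largest index with value ≤ 4070: n = 34 (giving 3961).
Indices 22 through 34: 13 terms.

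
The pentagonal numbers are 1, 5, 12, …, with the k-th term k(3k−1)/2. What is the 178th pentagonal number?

The 178th pentagonal number is n(3n−1)/2 with n = 178.
178·(3·178 − 1)/2 = 178·533/2 = 47437.

47437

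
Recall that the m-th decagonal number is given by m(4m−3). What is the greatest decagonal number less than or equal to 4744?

4522

Solve n(4n−3) ≤ 4744 for integer n.
n = 34 gives 4522 ≤ 4744, while n = 35 gives 4795 > 4744; so the answer is 4522.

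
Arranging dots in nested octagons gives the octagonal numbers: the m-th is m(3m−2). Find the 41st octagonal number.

The 41st octagonal number is n(3n−2) with n = 41.
41·(3·41 − 2) = 41·121 = 4961.

4961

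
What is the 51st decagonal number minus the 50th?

401

Consecutive decagonal numbers differ by 8n − 7: here 8·51 − 7 = 401.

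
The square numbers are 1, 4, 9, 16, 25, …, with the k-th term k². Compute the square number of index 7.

The 7th square number is n² with n = 7.
7² = 49.

49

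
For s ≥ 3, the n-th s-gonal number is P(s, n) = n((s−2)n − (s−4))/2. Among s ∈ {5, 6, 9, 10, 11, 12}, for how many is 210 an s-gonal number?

s = 5: P(5, 12) = 210. ✓
s = 6: P(6, 10) = 190 and P(6, 11) = 231; 210 is not s-gonal.
s = 9: P(9, 8) = 204 and P(9, 9) = 261; 210 is not s-gonal.
s = 10: P(10, 7) = 175 and P(10, 8) = 232; 210 is not s-gonal.
s = 11: P(11, 7) = 196 and P(11, 8) = 260; 210 is not s-gonal.
s = 12: P(12, 6) = 156 and P(12, 7) = 217; 210 is not s-gonal.
Hits: s ∈ {5} → 1.

1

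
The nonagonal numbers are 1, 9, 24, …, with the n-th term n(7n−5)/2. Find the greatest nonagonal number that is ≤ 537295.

Solve n(7n−5)/2 ≤ 537295 for integer n.
n = 392 gives 536844 ≤ 537295, while n = 393 gives 539589 > 537295; so the answer is 536844.

536844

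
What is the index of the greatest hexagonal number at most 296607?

385

Solve n(2n−1) ≤ 296607 for integer n.
n = 385 gives 296065 ≤ 296607, while n = 386 gives 297606 > 296607; so the answer is index 385.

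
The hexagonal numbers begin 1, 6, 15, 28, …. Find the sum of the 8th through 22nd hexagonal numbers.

Σ i(2i−1) = 2Σi² − Σi over i = 8..22.
Σi = 253 − 28 = 225 and Σi² = 3795 − 140 = 3655.
2·3655 − 1·225 = 7085.

7085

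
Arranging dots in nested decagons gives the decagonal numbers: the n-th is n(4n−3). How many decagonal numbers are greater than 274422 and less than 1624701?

375

The n-th decagonal number is n(4n−3).
Smallest index with value > 274422: n = 263 (giving 275887).
Largest index with value < 1624701: n = 637 (giving 1621165).
Indices 263 through 637: 375 terms.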